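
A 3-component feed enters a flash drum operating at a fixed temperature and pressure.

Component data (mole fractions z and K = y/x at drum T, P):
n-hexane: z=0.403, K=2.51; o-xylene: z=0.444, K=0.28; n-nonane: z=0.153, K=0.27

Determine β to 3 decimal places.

Material balance + equilibrium reduce to Σ zᵢ(Kᵢ−1)/(1+β(Kᵢ−1)) = 0.
Check two-phase: ΣzᵢKᵢ = 1.177 > 1 and Σzᵢ/Kᵢ = 2.313 > 1, so g(0) = 0.177 > 0 and g(1) = -1.313 < 0.
Iterate (Newton) starting at β = 0.5:
  β = 0.500: g = -0.3286, g' = -1.062 → β = 0.191
  β = 0.191: g = -0.0278, g' = -0.973 → β = 0.162
Converged at β = 0.162.

β = 0.162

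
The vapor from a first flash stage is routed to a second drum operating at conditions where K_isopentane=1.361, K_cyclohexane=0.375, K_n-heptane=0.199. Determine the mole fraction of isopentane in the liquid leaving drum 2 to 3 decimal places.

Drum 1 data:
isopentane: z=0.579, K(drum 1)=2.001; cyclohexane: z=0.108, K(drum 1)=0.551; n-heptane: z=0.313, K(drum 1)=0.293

x_isopentane (drum 2) = 0.673

Drum 1:
Let ψ₁ = V/F and solve Σ zᵢ(Kᵢ−1)/(1+ψ₁(Kᵢ−1)) = 0.
Feasibility: ΣzᵢKᵢ = 1.310, Σzᵢ/Kᵢ = 1.554 — both > 1, two phases present.
Newton iteration, ψ₁⁰ = 0.68:
  ψ₁ = 0.680: g = -0.1511, g' = -0.831 → ψ₁ = 0.498
  ψ₁ = 0.498: g = -0.0173, g' = -0.667 → ψ₁ = 0.472
Converged at ψ₁ = 0.472.
Drum-1 compositions:
  isopentane: x = 0.393, y = 0.787
  cyclohexane: x = 0.137, y = 0.076
  n-heptane: x = 0.470, y = 0.138
Drum-2 feed = drum-1 vapor: z₂ = (0.7869, 0.0755, 0.1376).
Drum 2:
Iterate (Newton) starting at ψ₂ = 0.67:
  ψ₂ = 0.670: g = -0.0904, g' = -0.565 → ψ₂ = 0.510
  ψ₂ = 0.510: g = -0.0158, g' = -0.389 → ψ₂ = 0.469
  ψ₂ = 0.469: g = -0.0006, g' = -0.361 → ψ₂ = 0.468
Converged at ψ₂ = 0.468.
  isopentane: x = 0.673, y = 0.916
  cyclohexane: x = 0.107, y = 0.040
  n-heptane: x = 0.220, y = 0.044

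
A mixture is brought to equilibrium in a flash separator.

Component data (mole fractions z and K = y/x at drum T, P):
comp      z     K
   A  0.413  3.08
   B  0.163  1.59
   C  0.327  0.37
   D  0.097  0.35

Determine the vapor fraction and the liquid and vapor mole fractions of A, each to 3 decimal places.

Let ψ = V/F and solve Σ zᵢ(Kᵢ−1)/(1+ψ(Kᵢ−1)) = 0.
Feasibility: ΣzᵢKᵢ = 1.686, Σzᵢ/Kᵢ = 1.398 — both > 1, two phases present.
Newton iteration, ψ⁰ = 0.5:
  ψ = 0.500: g = 0.1012, g' = -0.830 → ψ = 0.622
Converged at ψ = 0.622.
Compositions from xᵢ = zᵢ/(1+ψ(Kᵢ−1)), yᵢ = Kᵢxᵢ:
  A: x = 0.180, y = 0.554
  B: x = 0.119, y = 0.190
  C: x = 0.538, y = 0.199
  D: x = 0.163, y = 0.057

ψ = 0.622, x_A = 0.180, y_A = 0.554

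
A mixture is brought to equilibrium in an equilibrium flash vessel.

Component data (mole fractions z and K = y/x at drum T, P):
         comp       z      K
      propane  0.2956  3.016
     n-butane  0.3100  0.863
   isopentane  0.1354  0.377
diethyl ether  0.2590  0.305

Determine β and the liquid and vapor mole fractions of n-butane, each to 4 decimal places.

β = 0.2945, x_n-butane = 0.3230, y_n-butane = 0.2788

Iterate (Newton) starting at β = 0.5:
  β = 0.5000: g = -0.14720, g' = -0.7094 → β = 0.2925
  β = 0.2925: g = 0.00156, g' = -0.7574 → β = 0.2945
Converged at β = 0.2945.
Compositions from xᵢ = zᵢ/(1+β(Kᵢ−1)), yᵢ = Kᵢxᵢ:
  propane: x = 0.1855, y = 0.5594
  n-butane: x = 0.3230, y = 0.2788
  isopentane: x = 0.1658, y = 0.0625
  diethyl ether: x = 0.3257, y = 0.0993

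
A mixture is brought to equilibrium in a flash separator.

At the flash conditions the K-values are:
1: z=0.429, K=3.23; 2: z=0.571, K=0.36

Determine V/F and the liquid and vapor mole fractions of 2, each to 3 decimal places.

Material balance + equilibrium reduce to Σ zᵢ(Kᵢ−1)/(1+V/F(Kᵢ−1)) = 0.
Feasibility: ΣzᵢKᵢ = 1.591, Σzᵢ/Kᵢ = 1.719 — both > 1, two phases present.
Binary case is linear: z₁(K₁−1)(1+V/F(K₂−1)) + z₂(K₂−1)(1+V/F(K₁−1)) = 0
⇒ V/F = [z₁(K₁−1)+z₂(K₂−1)] / [−(K₁−1)(K₂−1)] = 0.5912/1.4272 = 0.414
Compositions from xᵢ = zᵢ/(1+V/F(Kᵢ−1)), yᵢ = Kᵢxᵢ:
  1: x = 0.223, y = 0.720
  2: x = 0.777, y = 0.280

V/F = 0.414, x_2 = 0.777, y_2 = 0.280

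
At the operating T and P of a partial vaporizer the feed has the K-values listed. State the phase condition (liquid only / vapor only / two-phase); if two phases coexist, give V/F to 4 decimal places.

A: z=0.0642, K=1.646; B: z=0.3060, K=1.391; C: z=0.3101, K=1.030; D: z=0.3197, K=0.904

ΣzᵢKᵢ = 1.1397; Σzᵢ/Kᵢ = 0.9137.
Since Σzᵢ/Kᵢ < 1 the mixture is above its dew point — single vapor phase.

vapor only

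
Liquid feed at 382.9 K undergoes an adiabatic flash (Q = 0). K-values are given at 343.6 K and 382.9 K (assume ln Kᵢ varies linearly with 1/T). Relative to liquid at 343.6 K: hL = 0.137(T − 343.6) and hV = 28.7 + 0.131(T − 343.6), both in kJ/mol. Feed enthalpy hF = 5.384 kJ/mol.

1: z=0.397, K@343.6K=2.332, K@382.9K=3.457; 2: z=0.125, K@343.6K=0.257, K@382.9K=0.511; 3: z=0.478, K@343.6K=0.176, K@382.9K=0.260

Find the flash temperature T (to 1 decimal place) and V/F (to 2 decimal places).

T = 354.3 K, V/F = 0.14

Adiabatic flash: solve Rachford–Rice at each trial T, then check hF = ψ·hV(T) + (1−ψ)·hL(T).
  T = 343.6 K: K = (2.332, 0.257, 0.176), RR gives ψ = 0.039, H_out = 1.122 kJ/mol
  T = 382.9 K: K = (3.457, 0.511, 0.260), RR gives ψ = 0.328, H_out = 14.726 kJ/mol
  T = 363.2 K: K = (2.868, 0.369, 0.216), RR gives ψ = 0.204, H_out = 8.526 kJ/mol
  T = 353.4 K: K = (2.594, 0.309, 0.196), RR gives ψ = 0.130, H_out = 5.062 kJ/mol
  T = 358.3 K: K = (2.729, 0.338, 0.206), RR gives ψ = 0.169, H_out = 6.840 kJ/mol
  T = 355.9 K: K = (2.663, 0.324, 0.201), RR gives ψ = 0.150, H_out = 5.982 kJ/mol
  T = 354.6 K: K = (2.627, 0.316, 0.198), RR gives ψ = 0.140, H_out = 5.508 kJ/mol
Linear interpolation between T = 353.4 (H_out = 5.062) and T = 354.6 (H_out = 5.508) on hF = 5.384 gives T ≈ 354.3 K, at which ψ = 0.14.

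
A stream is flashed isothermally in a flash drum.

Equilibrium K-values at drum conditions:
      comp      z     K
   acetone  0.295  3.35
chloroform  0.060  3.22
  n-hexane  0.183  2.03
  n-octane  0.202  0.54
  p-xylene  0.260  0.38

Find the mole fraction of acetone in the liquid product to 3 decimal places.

Newton–Raphson from ψ = 0.47:
  ψ = 0.470: g = 0.1756, g' = -0.795 → ψ = 0.691
  ψ = 0.691: g = 0.0089, g' = -0.747 → ψ = 0.703
Converged at ψ = 0.703.
Compositions from xᵢ = zᵢ/(1+ψ(Kᵢ−1)), yᵢ = Kᵢxᵢ:
  acetone: x = 0.111, y = 0.373
  chloroform: x = 0.023, y = 0.075
  n-hexane: x = 0.106, y = 0.216
  n-octane: x = 0.298, y = 0.161
  p-xylene: x = 0.461, y = 0.175

x_acetone = 0.111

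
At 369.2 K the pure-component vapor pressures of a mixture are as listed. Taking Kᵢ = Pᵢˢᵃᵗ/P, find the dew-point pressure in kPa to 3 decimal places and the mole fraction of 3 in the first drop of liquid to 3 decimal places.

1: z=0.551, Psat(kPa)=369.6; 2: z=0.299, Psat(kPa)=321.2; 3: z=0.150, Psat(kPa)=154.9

At the dew point ψ → 1, so Σzᵢ/Kᵢ = 1 with Kᵢ = Pᵢˢᵃᵗ/P ⇒ 1/P = Σzᵢ/Pᵢˢᵃᵗ.
1/P = 0.551/369.6 + 0.299/321.2 + 0.150/154.9 = 0.003390 ⇒ P = 294.981 kPa
xᵢ = zᵢP/Pᵢˢᵃᵗ ⇒ x_3 = 0.150·294.981/154.9 = 0.286

Pdew = 294.981 kPa, x_3 = 0.286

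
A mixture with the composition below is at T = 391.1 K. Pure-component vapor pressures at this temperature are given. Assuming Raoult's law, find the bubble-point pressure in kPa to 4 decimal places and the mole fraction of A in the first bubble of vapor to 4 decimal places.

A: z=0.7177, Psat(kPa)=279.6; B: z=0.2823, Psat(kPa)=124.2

Pbub = 235.7306 kPa, y_A = 0.8513

At the bubble point ψ → 0, so ΣzᵢKᵢ = 1 with Kᵢ = Pᵢˢᵃᵗ/P ⇒ P = ΣzᵢPᵢˢᵃᵗ.
P = 0.7177·279.6 + 0.2823·124.2 = 235.7306 kPa
yᵢ = zᵢPᵢˢᵃᵗ/P ⇒ y_A = 0.7177·279.6/235.7306 = 0.8513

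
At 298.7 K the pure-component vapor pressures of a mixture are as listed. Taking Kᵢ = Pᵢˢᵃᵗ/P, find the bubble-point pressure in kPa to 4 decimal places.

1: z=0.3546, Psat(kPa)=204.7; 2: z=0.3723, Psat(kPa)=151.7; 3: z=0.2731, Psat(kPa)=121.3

At the bubble point ψ → 0, so ΣzᵢKᵢ = 1 with Kᵢ = Pᵢˢᵃᵗ/P ⇒ P = ΣzᵢPᵢˢᵃᵗ.
P = 0.3546·204.7 + 0.3723·151.7 + 0.2731·121.3 = 162.1916 kPa

Pbub = 162.1916 kPa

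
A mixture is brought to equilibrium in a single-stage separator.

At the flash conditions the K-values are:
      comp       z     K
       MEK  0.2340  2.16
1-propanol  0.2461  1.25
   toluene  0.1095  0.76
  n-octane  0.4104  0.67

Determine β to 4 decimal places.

Let β = V/F and solve Σ zᵢ(Kᵢ−1)/(1+β(Kᵢ−1)) = 0.
g(0) = ΣzᵢKᵢ − 1 = 0.1713 and g(1) = 1 − Σzᵢ/Kᵢ = -0.0618, so a root lies in (0, 1).
Newton iteration, β⁰ = 0.56:
  β = 0.5600: g = 0.02202, g' = -0.2032 → β = 0.6684
  β = 0.6684: g = 0.00056, g' = -0.1937 → β = 0.6712
Converged at β = 0.6712.

β = 0.6712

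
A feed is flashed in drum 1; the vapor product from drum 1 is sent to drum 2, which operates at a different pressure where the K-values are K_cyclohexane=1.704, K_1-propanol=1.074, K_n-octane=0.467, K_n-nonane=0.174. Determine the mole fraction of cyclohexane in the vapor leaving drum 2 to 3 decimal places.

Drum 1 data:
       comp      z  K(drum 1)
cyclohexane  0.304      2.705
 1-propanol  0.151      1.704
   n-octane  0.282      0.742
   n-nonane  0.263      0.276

Drum 1:
Let ψ₁ = V/F and solve Σ zᵢ(Kᵢ−1)/(1+ψ₁(Kᵢ−1)) = 0.
g(0) = ΣzᵢKᵢ − 1 = 0.361 and g(1) = 1 − Σzᵢ/Kᵢ = -0.534, so a root lies in (0, 1).
Newton–Raphson from ψ₁ = 0.5:
  ψ₁ = 0.500: g = -0.0236, g' = -0.662 → ψ₁ = 0.464
Converged at ψ₁ = 0.464.
Drum-1 compositions:
  cyclohexane: x = 0.170, y = 0.459
  1-propanol: x = 0.114, y = 0.194
  n-octane: x = 0.320, y = 0.238
  n-nonane: x = 0.396, y = 0.109
Drum-2 feed = drum-1 vapor: z₂ = (0.4590, 0.1939, 0.2377, 0.1093).
Drum 2:
Let ψ₂ = V/F and solve Σ zᵢ(Kᵢ−1)/(1+ψ₂(Kᵢ−1)) = 0.
g(0) = ΣzᵢKᵢ − 1 = 0.120 and g(1) = 1 − Σzᵢ/Kᵢ = -0.587, so a root lies in (0, 1).
Iterate (Newton) starting at ψ₂ = 0.6:
  ψ₂ = 0.600: g = -0.1244, g' = -0.553 → ψ₂ = 0.375
  ψ₂ = 0.375: g = -0.0195, g' = -0.405 → ψ₂ = 0.327
  ψ₂ = 0.327: g = -0.0004, g' = -0.390 → ψ₂ = 0.326
Converged at ψ₂ = 0.326.
  cyclohexane: x = 0.373, y = 0.636
  1-propanol: x = 0.189, y = 0.203
  n-octane: x = 0.288, y = 0.134
  n-nonane: x = 0.150, y = 0.026

y_cyclohexane (drum 2) = 0.636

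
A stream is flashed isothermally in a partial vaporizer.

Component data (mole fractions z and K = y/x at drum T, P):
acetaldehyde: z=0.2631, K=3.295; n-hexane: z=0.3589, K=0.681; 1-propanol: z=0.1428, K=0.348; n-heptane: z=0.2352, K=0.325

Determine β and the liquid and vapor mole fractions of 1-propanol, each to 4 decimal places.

β = 0.2010, x_1-propanol = 0.1643, y_1-propanol = 0.0572

Let β = V/F and solve Σ zᵢ(Kᵢ−1)/(1+β(Kᵢ−1)) = 0.
Feasibility: ΣzᵢKᵢ = 1.2375, Σzᵢ/Kᵢ = 1.7409 — both > 1, two phases present.
Newton iteration, β⁰ = 0.5:
  β = 0.5000: g = -0.23282, g' = -0.7300 → β = 0.1811
  β = 0.1811: g = 0.01863, g' = -0.9499 → β = 0.2007
  β = 0.2007: g = 0.00035, g' = -0.9150 → β = 0.2010
Converged at β = 0.2010.
Compositions from xᵢ = zᵢ/(1+β(Kᵢ−1)), yᵢ = Kᵢxᵢ:
  acetaldehyde: x = 0.1800, y = 0.5932
  n-hexane: x = 0.3835, y = 0.2612
  1-propanol: x = 0.1643, y = 0.0572
  n-heptane: x = 0.2721, y = 0.0884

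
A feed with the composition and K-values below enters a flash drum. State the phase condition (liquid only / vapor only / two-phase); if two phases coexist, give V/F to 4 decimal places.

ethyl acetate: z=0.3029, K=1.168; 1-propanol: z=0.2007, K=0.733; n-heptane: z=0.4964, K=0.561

ΣzᵢKᵢ = 0.7794; Σzᵢ/Kᵢ = 1.4180.
Since ΣzᵢKᵢ < 1 the mixture is below its bubble point — single liquid phase.

liquid only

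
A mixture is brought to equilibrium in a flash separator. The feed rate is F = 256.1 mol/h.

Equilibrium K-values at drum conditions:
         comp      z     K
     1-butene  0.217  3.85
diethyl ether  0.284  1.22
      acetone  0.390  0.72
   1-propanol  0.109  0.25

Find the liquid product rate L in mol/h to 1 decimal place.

L = 100.6 mol/h

Material balance + equilibrium reduce to Σ zᵢ(Kᵢ−1)/(1+ψ(Kᵢ−1)) = 0.
g(0) = ΣzᵢKᵢ − 1 = 0.490 and g(1) = 1 − Σzᵢ/Kᵢ = -0.267, so a root lies in (0, 1).
Iterate (Newton) starting at ψ = 0.6:
  ψ = 0.600: g = 0.0035, g' = -0.498 → ψ = 0.607
Converged at ψ = 0.607.
Then V = ψ·F = 0.6071·256.1 = 155.5 mol/h and L = F − V = 100.6 mol/h.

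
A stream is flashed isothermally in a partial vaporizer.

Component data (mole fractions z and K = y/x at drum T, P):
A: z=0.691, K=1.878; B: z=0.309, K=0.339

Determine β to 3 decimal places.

β = 0.693

Rachford–Rice: g(β) = Σ zᵢ(Kᵢ−1)/(1+β(Kᵢ−1)) = 0.
Feasibility: ΣzᵢKᵢ = 1.402, Σzᵢ/Kᵢ = 1.279 — both > 1, two phases present.
Binary case is linear: z₁(K₁−1)(1+β(K₂−1)) + z₂(K₂−1)(1+β(K₁−1)) = 0
⇒ β = [z₁(K₁−1)+z₂(K₂−1)] / [−(K₁−1)(K₂−1)] = 0.4024/0.5804 = 0.693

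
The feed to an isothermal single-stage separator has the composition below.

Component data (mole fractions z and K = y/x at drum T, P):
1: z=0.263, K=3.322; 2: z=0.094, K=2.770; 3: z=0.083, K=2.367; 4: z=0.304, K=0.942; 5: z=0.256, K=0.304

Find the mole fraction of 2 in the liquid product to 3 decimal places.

Material balance + equilibrium reduce to Σ zᵢ(Kᵢ−1)/(1+β(Kᵢ−1)) = 0.
g(0) = ΣzᵢKᵢ − 1 = 0.695 and g(1) = 1 − Σzᵢ/Kᵢ = -0.313, so a root lies in (0, 1).
Newton iteration, β⁰ = 0.5:
  β = 0.500: g = 0.1468, g' = -0.734 → β = 0.700
  β = 0.700: g = -0.0009, g' = -0.778 → β = 0.699
Converged at β = 0.699.
Compositions from xᵢ = zᵢ/(1+β(Kᵢ−1)), yᵢ = Kᵢxᵢ:
  1: x = 0.100, y = 0.333
  2: x = 0.042, y = 0.116
  3: x = 0.042, y = 0.100
  4: x = 0.317, y = 0.298
  5: x = 0.498, y = 0.152

x_2 = 0.042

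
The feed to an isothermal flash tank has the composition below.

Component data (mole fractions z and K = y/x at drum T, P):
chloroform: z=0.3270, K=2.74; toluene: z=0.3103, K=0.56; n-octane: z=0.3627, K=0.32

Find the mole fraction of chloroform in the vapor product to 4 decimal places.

y_chloroform = 0.6781

Let β = V/F and solve Σ zᵢ(Kᵢ−1)/(1+β(Kᵢ−1)) = 0.
g(0) = ΣzᵢKᵢ − 1 = 0.1858 and g(1) = 1 − Σzᵢ/Kᵢ = -0.8069, so a root lies in (0, 1).
Newton–Raphson from β = 0.48:
  β = 0.4800: g = -0.22920, g' = -0.7601 → β = 0.1785
  β = 0.1785: g = 0.00528, g' = -0.8644 → β = 0.1846
Converged at β = 0.1846.
Compositions from xᵢ = zᵢ/(1+β(Kᵢ−1)), yᵢ = Kᵢxᵢ:
  chloroform: x = 0.2475, y = 0.6781
  toluene: x = 0.3377, y = 0.1891
  n-octane: x = 0.4148, y = 0.1327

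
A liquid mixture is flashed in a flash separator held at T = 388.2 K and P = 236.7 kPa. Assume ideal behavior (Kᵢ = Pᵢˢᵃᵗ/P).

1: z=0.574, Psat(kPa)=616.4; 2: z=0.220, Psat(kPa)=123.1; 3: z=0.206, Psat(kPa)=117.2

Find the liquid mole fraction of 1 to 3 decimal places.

x_1 = 0.235

Raoult's law: Kᵢ = Pᵢˢᵃᵗ/P = Pᵢˢᵃᵗ/236.7.
  K_1 = 616.4/236.7 = 2.60414, K_2 = 123.1/236.7 = 0.52007, K_3 = 117.2/236.7 = 0.49514
Let ψ = V/F and solve Σ zᵢ(Kᵢ−1)/(1+ψ(Kᵢ−1)) = 0.
g(0) = ΣzᵢKᵢ − 1 = 0.711 and g(1) = 1 − Σzᵢ/Kᵢ = -0.059, so a root lies in (0, 1).
Newton–Raphson from ψ = 0.5:
  ψ = 0.500: g = 0.2329, g' = -0.637 → ψ = 0.866
  ψ = 0.866: g = 0.0200, g' = -0.573 → ψ = 0.901
Converged at ψ = 0.901.
Compositions from xᵢ = zᵢ/(1+ψ(Kᵢ−1)), yᵢ = Kᵢxᵢ:
  1: x = 0.235, y = 0.611
  2: x = 0.387, y = 0.202
  3: x = 0.378, y = 0.187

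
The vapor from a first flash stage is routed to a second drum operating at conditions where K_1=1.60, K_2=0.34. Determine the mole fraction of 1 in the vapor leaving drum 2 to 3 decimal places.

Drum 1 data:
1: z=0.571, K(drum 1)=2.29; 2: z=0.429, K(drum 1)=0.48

Drum 1:
Binary case is linear: z₁(K₁−1)(1+ψ₁(K₂−1)) + z₂(K₂−1)(1+ψ₁(K₁−1)) = 0
⇒ ψ₁ = [z₁(K₁−1)+z₂(K₂−1)] / [−(K₁−1)(K₂−1)] = 0.5135/0.6708 = 0.766
Drum-1 compositions:
  1: x = 0.287, y = 0.658
  2: x = 0.713, y = 0.342
Drum-2 feed = drum-1 vapor: z₂ = (0.6579, 0.3421).
Drum 2:
Material balance + equilibrium reduce to Σ zᵢ(Kᵢ−1)/(1+ψ₂(Kᵢ−1)) = 0.
g(0) = ΣzᵢKᵢ − 1 = 0.169 and g(1) = 1 − Σzᵢ/Kᵢ = -0.417, so a root lies in (0, 1).
Iterate (Newton) starting at ψ₂ = 0.32:
  ψ₂ = 0.320: g = 0.0449, g' = -0.406 → ψ₂ = 0.431
  ψ₂ = 0.431: g = -0.0017, g' = -0.440 → ψ₂ = 0.427
Converged at ψ₂ = 0.427.
  1: x = 0.524, y = 0.838
  2: x = 0.476, y = 0.162

y_1 (drum 2) = 0.838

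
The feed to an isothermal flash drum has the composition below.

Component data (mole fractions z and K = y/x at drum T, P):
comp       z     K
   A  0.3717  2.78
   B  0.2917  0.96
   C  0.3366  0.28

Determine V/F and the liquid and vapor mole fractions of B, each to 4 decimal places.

Rachford–Rice: g(V/F) = Σ zᵢ(Kᵢ−1)/(1+V/F(Kᵢ−1)) = 0.
g(0) = ΣzᵢKᵢ − 1 = 0.4076 and g(1) = 1 − Σzᵢ/Kᵢ = -0.6397, so a root lies in (0, 1).
Iterate (Newton) starting at V/F = 0.48:
  V/F = 0.4800: g = -0.02545, g' = -0.7504 → V/F = 0.4461
  V/F = 0.4461: g = -0.00011, g' = -0.7451 → V/F = 0.4459
Converged at V/F = 0.4459.
Compositions from xᵢ = zᵢ/(1+V/F(Kᵢ−1)), yᵢ = Kᵢxᵢ:
  A: x = 0.2072, y = 0.5761
  B: x = 0.2970, y = 0.2851
  C: x = 0.4958, y = 0.1388

V/F = 0.4459, x_B = 0.2970, y_B = 0.2851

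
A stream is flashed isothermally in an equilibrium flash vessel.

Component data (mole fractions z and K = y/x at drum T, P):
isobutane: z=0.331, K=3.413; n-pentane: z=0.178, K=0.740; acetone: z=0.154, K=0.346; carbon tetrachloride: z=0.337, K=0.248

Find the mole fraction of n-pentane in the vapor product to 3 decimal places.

y_n-pentane = 0.141

Newton–Raphson from ψ = 0.5:
  ψ = 0.500: g = -0.2470, g' = -1.047 → ψ = 0.264
Converged at ψ = 0.264.
Compositions from xᵢ = zᵢ/(1+ψ(Kᵢ−1)), yᵢ = Kᵢxᵢ:
  isobutane: x = 0.202, y = 0.690
  n-pentane: x = 0.191, y = 0.141
  acetone: x = 0.186, y = 0.064
  carbon tetrachloride: x = 0.421, y = 0.104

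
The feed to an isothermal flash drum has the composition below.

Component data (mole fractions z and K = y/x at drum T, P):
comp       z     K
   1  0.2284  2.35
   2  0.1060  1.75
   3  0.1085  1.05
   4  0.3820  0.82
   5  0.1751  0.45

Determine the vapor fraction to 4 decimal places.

Material balance + equilibrium reduce to Σ zᵢ(Kᵢ−1)/(1+ψ(Kᵢ−1)) = 0.
Feasibility: ΣzᵢKᵢ = 1.2282, Σzᵢ/Kᵢ = 1.1161 — both > 1, two phases present.
Newton–Raphson from ψ = 0.5:
  ψ = 0.5000: g = 0.03880, g' = -0.2959 → ψ = 0.6311
  ψ = 0.6311: g = 0.00062, g' = -0.2891 → ψ = 0.6333
Converged at ψ = 0.6333.

ψ = 0.6333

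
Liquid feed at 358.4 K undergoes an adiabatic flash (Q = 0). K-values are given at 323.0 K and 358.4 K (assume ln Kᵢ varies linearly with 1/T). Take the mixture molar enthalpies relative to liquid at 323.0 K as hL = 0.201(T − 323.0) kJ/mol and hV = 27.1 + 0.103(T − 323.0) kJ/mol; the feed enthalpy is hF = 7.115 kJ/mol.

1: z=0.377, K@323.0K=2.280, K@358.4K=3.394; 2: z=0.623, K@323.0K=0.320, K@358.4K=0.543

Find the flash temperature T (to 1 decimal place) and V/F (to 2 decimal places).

T = 332.4 K, V/F = 0.20

Adiabatic flash: solve Rachford–Rice at each trial T, then check hF = ψ·hV(T) + (1−ψ)·hL(T).
  T = 323.0 K: K = (2.280, 0.320), RR gives ψ = 0.068, H_out = 1.834 kJ/mol
  T = 358.4 K: K = (3.394, 0.543), RR gives ψ = 0.565, H_out = 20.460 kJ/mol
  T = 340.7 K: K = (2.811, 0.423), RR gives ψ = 0.309, H_out = 11.392 kJ/mol
  T = 331.9 K: K = (2.540, 0.369), RR gives ψ = 0.193, H_out = 6.859 kJ/mol
  T = 336.3 K: K = (2.674, 0.395), RR gives ψ = 0.251, H_out = 9.158 kJ/mol
  T = 334.1 K: K = (2.606, 0.382), RR gives ψ = 0.223, H_out = 8.019 kJ/mol
Linear interpolation between T = 331.9 (H_out = 6.859) and T = 334.1 (H_out = 8.019) on hF = 7.115 gives T ≈ 332.4 K, at which ψ = 0.20.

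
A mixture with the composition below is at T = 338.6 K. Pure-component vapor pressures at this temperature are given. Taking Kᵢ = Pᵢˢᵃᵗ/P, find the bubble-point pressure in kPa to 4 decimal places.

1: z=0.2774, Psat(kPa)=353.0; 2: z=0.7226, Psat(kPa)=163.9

Pbub = 216.3563 kPa

At the bubble point ψ → 0, so ΣzᵢKᵢ = 1 with Kᵢ = Pᵢˢᵃᵗ/P ⇒ P = ΣzᵢPᵢˢᵃᵗ.
P = 0.2774·353.0 + 0.7226·163.9 = 216.3563 kPa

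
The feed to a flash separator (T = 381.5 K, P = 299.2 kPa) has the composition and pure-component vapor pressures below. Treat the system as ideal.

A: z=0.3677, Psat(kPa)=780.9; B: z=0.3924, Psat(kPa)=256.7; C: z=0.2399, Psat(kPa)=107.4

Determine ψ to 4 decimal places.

Raoult's law: Kᵢ = Pᵢˢᵃᵗ/P = Pᵢˢᵃᵗ/299.2.
  K_A = 780.9/299.2 = 2.609960, K_B = 256.7/299.2 = 0.857955, K_C = 107.4/299.2 = 0.358957
Let ψ = V/F and solve Σ zᵢ(Kᵢ−1)/(1+ψ(Kᵢ−1)) = 0.
Check two-phase: ΣzᵢKᵢ = 1.3825 > 1 and Σzᵢ/Kᵢ = 1.2666 > 1, so g(0) = 0.3825 > 0 and g(1) = -0.2666 < 0.
Newton–Raphson from ψ = 0.68:
  ψ = 0.6800: g = -0.05172, g' = -0.5367 → ψ = 0.5836
  ψ = 0.5836: g = -0.00129, g' = -0.5144 → ψ = 0.5811
Converged at ψ = 0.5811.

ψ = 0.5811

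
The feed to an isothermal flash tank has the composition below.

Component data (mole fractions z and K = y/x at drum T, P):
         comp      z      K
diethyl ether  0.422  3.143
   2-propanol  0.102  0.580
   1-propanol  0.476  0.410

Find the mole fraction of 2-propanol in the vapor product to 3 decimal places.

y_2-propanol = 0.074

Newton iteration, ψ⁰ = 0.5:
  ψ = 0.500: g = -0.0160, g' = -0.814 → ψ = 0.480
Converged at ψ = 0.480.
Compositions from xᵢ = zᵢ/(1+ψ(Kᵢ−1)), yᵢ = Kᵢxᵢ:
  diethyl ether: x = 0.208, y = 0.654
  2-propanol: x = 0.128, y = 0.074
  1-propanol: x = 0.664, y = 0.272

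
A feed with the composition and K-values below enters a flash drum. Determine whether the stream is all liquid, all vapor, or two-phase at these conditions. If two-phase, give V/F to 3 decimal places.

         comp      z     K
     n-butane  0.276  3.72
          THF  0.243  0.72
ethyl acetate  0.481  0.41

ΣzᵢKᵢ = 1.399; Σzᵢ/Kᵢ = 1.585.
Both exceed 1, so a two-phase solution exists.
Iterate (Newton) starting at ψ = 0.5:
  ψ = 0.500: g = -0.1636, g' = -0.729 → ψ = 0.276
  ψ = 0.276: g = 0.0163, g' = -0.928 → ψ = 0.293
  ψ = 0.293: g = 0.0003, g' = -0.899 → ψ = 0.294
Converged at ψ = 0.294.

two-phase, V/F = 0.294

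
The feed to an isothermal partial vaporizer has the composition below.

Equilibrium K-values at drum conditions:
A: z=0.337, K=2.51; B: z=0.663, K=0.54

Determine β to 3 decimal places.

β = 0.294

Material balance + equilibrium reduce to Σ zᵢ(Kᵢ−1)/(1+β(Kᵢ−1)) = 0.
g(0) = ΣzᵢKᵢ − 1 = 0.204 and g(1) = 1 − Σzᵢ/Kᵢ = -0.362, so a root lies in (0, 1).
Newton–Raphson from β = 0.32:
  β = 0.320: g = -0.0145, g' = -0.542 → β = 0.293
  β = 0.293: g = 0.0002, g' = -0.557 → β = 0.294
Converged at β = 0.294.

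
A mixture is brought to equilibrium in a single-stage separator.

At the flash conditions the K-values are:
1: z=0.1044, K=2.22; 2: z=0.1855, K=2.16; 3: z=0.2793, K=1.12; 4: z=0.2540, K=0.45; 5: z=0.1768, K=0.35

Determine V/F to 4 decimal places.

Newton iteration, V/F⁰ = 0.5:
  V/F = 0.5000: g = -0.11602, g' = -0.4736 → V/F = 0.2550
  V/F = 0.2550: g = -0.00453, g' = -0.4541 → V/F = 0.2451
Converged at V/F = 0.2451.

V/F = 0.2451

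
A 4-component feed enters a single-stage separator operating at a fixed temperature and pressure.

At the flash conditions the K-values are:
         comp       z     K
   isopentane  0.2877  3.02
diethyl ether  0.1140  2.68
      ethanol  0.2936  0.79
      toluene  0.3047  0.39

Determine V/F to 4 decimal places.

V/F = 0.5909

Rachford–Rice: g(V/F) = Σ zᵢ(Kᵢ−1)/(1+V/F(Kᵢ−1)) = 0.
g(0) = ΣzᵢKᵢ − 1 = 0.5252 and g(1) = 1 − Σzᵢ/Kᵢ = -0.2907, so a root lies in (0, 1).
Newton iteration, V/F⁰ = 0.5:
  V/F = 0.5000: g = 0.05689, g' = -0.6365 → V/F = 0.5894
  V/F = 0.5894: g = 0.00096, g' = -0.6191 → V/F = 0.5909
Converged at V/F = 0.5909.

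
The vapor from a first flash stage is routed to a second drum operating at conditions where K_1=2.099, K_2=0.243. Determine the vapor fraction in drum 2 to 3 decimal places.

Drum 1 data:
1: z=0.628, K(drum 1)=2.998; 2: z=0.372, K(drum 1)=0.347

V/F (drum 2) = 0.738

Drum 1:
Let ψ₁ = V/F and solve Σ zᵢ(Kᵢ−1)/(1+ψ₁(Kᵢ−1)) = 0.
Feasibility: ΣzᵢKᵢ = 2.012, Σzᵢ/Kᵢ = 1.282 — both > 1, two phases present.
Binary case is linear: z₁(K₁−1)(1+ψ₁(K₂−1)) + z₂(K₂−1)(1+ψ₁(K₁−1)) = 0
⇒ ψ₁ = [z₁(K₁−1)+z₂(K₂−1)] / [−(K₁−1)(K₂−1)] = 1.0118/1.3047 = 0.776
Drum-1 compositions:
  1: x = 0.246, y = 0.738
  2: x = 0.754, y = 0.262
Drum-2 feed = drum-1 vapor: z₂ = (0.7385, 0.2615).
Drum 2:
Newton iteration, ψ₂⁰ = 0.5:
  ψ₂ = 0.500: g = 0.2052, g' = -0.759 → ψ₂ = 0.770
  ψ₂ = 0.770: g = -0.0353, g' = -1.124 → ψ₂ = 0.739
  ψ₂ = 0.739: g = -0.0013, g' = -1.043 → ψ₂ = 0.738
Converged at ψ₂ = 0.738.
  1: x = 0.408, y = 0.856
  2: x = 0.592, y = 0.144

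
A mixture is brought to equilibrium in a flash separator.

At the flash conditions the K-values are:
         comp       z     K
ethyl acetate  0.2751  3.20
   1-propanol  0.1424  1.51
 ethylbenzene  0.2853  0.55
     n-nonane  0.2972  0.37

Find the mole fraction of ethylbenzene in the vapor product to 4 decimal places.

y_ethylbenzene = 0.1878

Let ψ = V/F and solve Σ zᵢ(Kᵢ−1)/(1+ψ(Kᵢ−1)) = 0.
Check two-phase: ΣzᵢKᵢ = 1.3622 > 1 and Σzᵢ/Kᵢ = 1.5022 > 1, so g(0) = 0.3622 > 0 and g(1) = -0.5022 < 0.
Iterate (Newton) starting at ψ = 0.33:
  ψ = 0.3300: g = 0.02566, g' = -0.7418 → ψ = 0.3646
  ψ = 0.3646: g = 0.00043, g' = -0.7178 → ψ = 0.3652
Converged at ψ = 0.3652.
Compositions from xᵢ = zᵢ/(1+ψ(Kᵢ−1)), yᵢ = Kᵢxᵢ:
  ethyl acetate: x = 0.1525, y = 0.4881
  1-propanol: x = 0.1200, y = 0.1813
  ethylbenzene: x = 0.3414, y = 0.1878
  n-nonane: x = 0.3860, y = 0.1428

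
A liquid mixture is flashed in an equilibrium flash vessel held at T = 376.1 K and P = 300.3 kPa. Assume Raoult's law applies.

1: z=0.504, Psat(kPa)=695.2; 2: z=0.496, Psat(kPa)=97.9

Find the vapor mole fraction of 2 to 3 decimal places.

Raoult's law: Kᵢ = Pᵢˢᵃᵗ/P = Pᵢˢᵃᵗ/300.3.
  K_1 = 695.2/300.3 = 2.31502, K_2 = 97.9/300.3 = 0.32601
Rachford–Rice: g(ψ) = Σ zᵢ(Kᵢ−1)/(1+ψ(Kᵢ−1)) = 0.
Feasibility: ΣzᵢKᵢ = 1.328, Σzᵢ/Kᵢ = 1.739 — both > 1, two phases present.
Newton–Raphson from ψ = 0.46:
  ψ = 0.460: g = -0.0716, g' = -0.812 → ψ = 0.372
  ψ = 0.372: g = -0.0010, g' = -0.794 → ψ = 0.371
Converged at ψ = 0.371.
Compositions from xᵢ = zᵢ/(1+ψ(Kᵢ−1)), yᵢ = Kᵢxᵢ:
  1: x = 0.339, y = 0.784
  2: x = 0.661, y = 0.216

y_2 = 0.216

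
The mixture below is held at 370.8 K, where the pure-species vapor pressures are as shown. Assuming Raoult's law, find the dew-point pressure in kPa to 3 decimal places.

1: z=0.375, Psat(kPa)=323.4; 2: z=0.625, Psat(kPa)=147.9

Pdew = 185.688 kPa

At the dew point ψ → 1, so Σzᵢ/Kᵢ = 1 with Kᵢ = Pᵢˢᵃᵗ/P ⇒ 1/P = Σzᵢ/Pᵢˢᵃᵗ.
1/P = 0.375/323.4 + 0.625/147.9 = 0.005385 ⇒ P = 185.688 kPa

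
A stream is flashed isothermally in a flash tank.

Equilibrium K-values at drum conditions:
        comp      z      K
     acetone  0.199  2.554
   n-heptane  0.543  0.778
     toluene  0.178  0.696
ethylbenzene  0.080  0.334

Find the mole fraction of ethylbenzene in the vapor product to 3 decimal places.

y_ethylbenzene = 0.030

Material balance + equilibrium reduce to Σ zᵢ(Kᵢ−1)/(1+V/F(Kᵢ−1)) = 0.
Feasibility: ΣzᵢKᵢ = 1.081, Σzᵢ/Kᵢ = 1.271 — both > 1, two phases present.
Iterate (Newton) starting at V/F = 0.5:
  V/F = 0.500: g = -0.1053, g' = -0.289 → V/F = 0.135
  V/F = 0.135: g = 0.0162, g' = -0.417 → V/F = 0.174
  V/F = 0.174: g = 0.0005, g' = -0.390 → V/F = 0.176
Converged at V/F = 0.176.
Compositions from xᵢ = zᵢ/(1+V/F(Kᵢ−1)), yᵢ = Kᵢxᵢ:
  acetone: x = 0.156, y = 0.399
  n-heptane: x = 0.565, y = 0.440
  toluene: x = 0.188, y = 0.131
  ethylbenzene: x = 0.091, y = 0.030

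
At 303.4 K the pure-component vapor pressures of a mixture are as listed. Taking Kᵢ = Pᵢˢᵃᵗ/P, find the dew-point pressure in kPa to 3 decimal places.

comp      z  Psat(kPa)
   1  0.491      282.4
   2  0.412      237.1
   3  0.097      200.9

Pdew = 252.579 kPa

At the dew point ψ → 1, so Σzᵢ/Kᵢ = 1 with Kᵢ = Pᵢˢᵃᵗ/P ⇒ 1/P = Σzᵢ/Pᵢˢᵃᵗ.
1/P = 0.491/282.4 + 0.412/237.1 + 0.097/200.9 = 0.003959 ⇒ P = 252.579 kPa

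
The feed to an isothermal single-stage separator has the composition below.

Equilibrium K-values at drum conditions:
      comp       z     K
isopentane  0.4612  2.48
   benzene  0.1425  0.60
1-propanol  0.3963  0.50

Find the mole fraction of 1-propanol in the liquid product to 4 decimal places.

Rachford–Rice: g(β) = Σ zᵢ(Kᵢ−1)/(1+β(Kᵢ−1)) = 0.
Check two-phase: ΣzᵢKᵢ = 1.4274 > 1 and Σzᵢ/Kᵢ = 1.2161 > 1, so g(0) = 0.4274 > 0 and g(1) = -0.2161 < 0.
Iterate (Newton) starting at β = 0.46:
  β = 0.4600: g = 0.07891, g' = -0.5589 → β = 0.6012
  β = 0.6012: g = 0.00284, g' = -0.5249 → β = 0.6066
Converged at β = 0.6066.
Compositions from xᵢ = zᵢ/(1+β(Kᵢ−1)), yᵢ = Kᵢxᵢ:
  isopentane: x = 0.2430, y = 0.6027
  benzene: x = 0.1882, y = 0.1129
  1-propanol: x = 0.5688, y = 0.2844

x_1-propanol = 0.5688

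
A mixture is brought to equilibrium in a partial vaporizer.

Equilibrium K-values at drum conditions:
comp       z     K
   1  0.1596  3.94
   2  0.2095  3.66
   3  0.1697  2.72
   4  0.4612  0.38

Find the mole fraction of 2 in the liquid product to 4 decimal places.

Rachford–Rice: g(ψ) = Σ zᵢ(Kᵢ−1)/(1+ψ(Kᵢ−1)) = 0.
Check two-phase: ΣzᵢKᵢ = 2.0324 > 1 and Σzᵢ/Kᵢ = 1.3738 > 1, so g(0) = 1.0324 > 0 and g(1) = -0.3738 < 0.
Newton–Raphson from ψ = 0.67:
  ψ = 0.6700: g = 0.00478, g' = -0.9750 → ψ = 0.6749
Converged at ψ = 0.6749.
Compositions from xᵢ = zᵢ/(1+ψ(Kᵢ−1)), yᵢ = Kᵢxᵢ:
  1: x = 0.0535, y = 0.2107
  2: x = 0.0749, y = 0.2743
  3: x = 0.0785, y = 0.2136
  4: x = 0.7930, y = 0.3014

x_2 = 0.0749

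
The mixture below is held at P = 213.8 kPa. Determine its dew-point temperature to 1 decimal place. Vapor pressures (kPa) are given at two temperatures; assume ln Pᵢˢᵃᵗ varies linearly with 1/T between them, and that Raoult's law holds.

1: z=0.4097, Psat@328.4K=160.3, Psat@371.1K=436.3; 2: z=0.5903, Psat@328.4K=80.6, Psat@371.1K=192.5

Dew-point temperature: Σzᵢ·P/Pᵢˢᵃᵗ(T) = 1. Interpolate ln Pᵢˢᵃᵗ = aᵢ + bᵢ/T.
  T = 328.4 K: ΣzᵢP/Pᵢˢᵃᵗ = 2.1123
  T = 371.1 K: ΣzᵢP/Pᵢˢᵃᵗ = 0.8564
  T = 349.8 K: ΣzᵢP/Pᵢˢᵃᵗ = 1.3065
  T = 360.5 K: ΣzᵢP/Pᵢˢᵃᵗ = 1.0501
  T = 365.8 K: ΣzᵢP/Pᵢˢᵃᵗ = 0.9469
  T = 363.1 K: ΣzᵢP/Pᵢˢᵃᵗ = 0.9977
Interpolating between 360.5 K and 363.1 K gives T ≈ 363.0 K.

T = 363.0 K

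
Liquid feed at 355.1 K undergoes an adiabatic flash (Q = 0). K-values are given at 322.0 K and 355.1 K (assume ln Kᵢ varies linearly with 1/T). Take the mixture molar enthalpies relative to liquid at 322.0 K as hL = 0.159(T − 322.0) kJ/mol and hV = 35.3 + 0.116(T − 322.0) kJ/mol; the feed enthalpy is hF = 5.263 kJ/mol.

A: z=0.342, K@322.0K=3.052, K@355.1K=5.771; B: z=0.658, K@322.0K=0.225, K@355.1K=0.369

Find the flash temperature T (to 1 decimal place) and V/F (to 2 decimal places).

T = 323.8 K, V/F = 0.14

Adiabatic flash: solve Rachford–Rice at each trial T, then check hF = ψ·hV(T) + (1−ψ)·hL(T).
  T = 322.0 K: K = (3.052, 0.225), RR gives ψ = 0.121, H_out = 4.258 kJ/mol
  T = 355.1 K: K = (5.771, 0.369), RR gives ψ = 0.404, H_out = 18.952 kJ/mol
  T = 338.6 K: K = (4.267, 0.292), RR gives ψ = 0.282, H_out = 12.377 kJ/mol
  T = 330.3 K: K = (3.624, 0.257), RR gives ψ = 0.210, H_out = 8.643 kJ/mol
  T = 326.1 K: K = (3.326, 0.241), RR gives ψ = 0.167, H_out = 6.532 kJ/mol
  T = 324.1 K: K = (3.190, 0.233), RR gives ψ = 0.145, H_out = 5.453 kJ/mol
Linear interpolation between T = 322.0 (H_out = 4.258) and T = 324.1 (H_out = 5.453) on hF = 5.263 gives T ≈ 323.8 K, at which ψ = 0.14.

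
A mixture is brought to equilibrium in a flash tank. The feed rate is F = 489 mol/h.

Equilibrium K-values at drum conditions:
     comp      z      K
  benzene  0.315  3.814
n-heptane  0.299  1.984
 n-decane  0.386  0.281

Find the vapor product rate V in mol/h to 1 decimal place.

Material balance + equilibrium reduce to Σ zᵢ(Kᵢ−1)/(1+ψ(Kᵢ−1)) = 0.
g(0) = ΣzᵢKᵢ − 1 = 0.903 and g(1) = 1 − Σzᵢ/Kᵢ = -0.607, so a root lies in (0, 1).
Iterate (Newton) starting at ψ = 0.5:
  ψ = 0.500: g = 0.1322, g' = -1.047 → ψ = 0.626
  ψ = 0.626: g = -0.0019, g' = -1.098 → ψ = 0.625
Converged at ψ = 0.624.
Then V = ψ·F = 0.6245·489 = 305.4 mol/h and L = F − V = 183.6 mol/h.

V = 305.4 mol/h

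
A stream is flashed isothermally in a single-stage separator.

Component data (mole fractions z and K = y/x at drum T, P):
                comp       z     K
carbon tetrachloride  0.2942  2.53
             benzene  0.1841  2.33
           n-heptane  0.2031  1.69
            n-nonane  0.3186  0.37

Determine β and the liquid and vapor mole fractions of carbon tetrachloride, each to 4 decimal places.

Iterate (Newton) starting at β = 0.5:
  β = 0.5000: g = 0.21326, g' = -0.6615 → β = 0.8224
  β = 0.8224: g = -0.01085, g' = -0.7932 → β = 0.8087
  β = 0.8087: g = -0.00010, g' = -0.7786 → β = 0.8086
Converged at β = 0.8086.
Compositions from xᵢ = zᵢ/(1+β(Kᵢ−1)), yᵢ = Kᵢxᵢ:
  carbon tetrachloride: x = 0.1315, y = 0.3327
  benzene: x = 0.0887, y = 0.2067
  n-heptane: x = 0.1304, y = 0.2203
  n-nonane: x = 0.6494, y = 0.2403

β = 0.8086, x_carbon tetrachloride = 0.1315, y_carbon tetrachloride = 0.3327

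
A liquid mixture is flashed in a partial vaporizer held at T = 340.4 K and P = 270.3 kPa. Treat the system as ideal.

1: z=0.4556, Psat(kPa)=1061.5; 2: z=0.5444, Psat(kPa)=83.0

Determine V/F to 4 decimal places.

Raoult's law: Kᵢ = Pᵢˢᵃᵗ/P = Pᵢˢᵃᵗ/270.3.
  K_1 = 1061.5/270.3 = 3.927118, K_2 = 83.0/270.3 = 0.307066
Material balance + equilibrium reduce to Σ zᵢ(Kᵢ−1)/(1+V/F(Kᵢ−1)) = 0.
Check two-phase: ΣzᵢKᵢ = 1.9564 > 1 and Σzᵢ/Kᵢ = 1.8889 > 1, so g(0) = 0.9564 > 0 and g(1) = -0.8889 < 0.
Binary case is linear: z₁(K₁−1)(1+V/F(K₂−1)) + z₂(K₂−1)(1+V/F(K₁−1)) = 0
⇒ V/F = [z₁(K₁−1)+z₂(K₂−1)] / [−(K₁−1)(K₂−1)] = 0.95636/2.02830 = 0.4715

V/F = 0.4715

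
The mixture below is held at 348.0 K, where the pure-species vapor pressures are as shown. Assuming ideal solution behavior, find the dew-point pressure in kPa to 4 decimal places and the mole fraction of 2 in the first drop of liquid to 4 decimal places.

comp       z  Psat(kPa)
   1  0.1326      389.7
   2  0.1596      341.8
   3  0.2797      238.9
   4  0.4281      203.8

Pdew = 245.1838 kPa, x_2 = 0.1145

At the dew point ψ → 1, so Σzᵢ/Kᵢ = 1 with Kᵢ = Pᵢˢᵃᵗ/P ⇒ 1/P = Σzᵢ/Pᵢˢᵃᵗ.
1/P = 0.1326/389.7 + 0.1596/341.8 + 0.2797/238.9 + 0.4281/203.8 = 0.0040786 ⇒ P = 245.1838 kPa
xᵢ = zᵢP/Pᵢˢᵃᵗ ⇒ x_2 = 0.1596·245.1838/341.8 = 0.1145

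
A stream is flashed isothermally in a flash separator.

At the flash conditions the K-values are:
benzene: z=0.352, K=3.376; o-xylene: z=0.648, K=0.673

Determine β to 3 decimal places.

Let β = V/F and solve Σ zᵢ(Kᵢ−1)/(1+β(Kᵢ−1)) = 0.
Feasibility: ΣzᵢKᵢ = 1.624, Σzᵢ/Kᵢ = 1.067 — both > 1, two phases present.
Binary case is linear: z₁(K₁−1)(1+β(K₂−1)) + z₂(K₂−1)(1+β(K₁−1)) = 0
⇒ β = [z₁(K₁−1)+z₂(K₂−1)] / [−(K₁−1)(K₂−1)] = 0.6245/0.7770 = 0.804

β = 0.804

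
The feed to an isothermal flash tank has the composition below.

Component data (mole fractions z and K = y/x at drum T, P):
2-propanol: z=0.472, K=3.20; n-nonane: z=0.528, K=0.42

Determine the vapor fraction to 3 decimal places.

ψ = 0.574

Newton iteration, ψ⁰ = 0.45:
  ψ = 0.450: g = 0.1074, g' = -0.902 → ψ = 0.569
  ψ = 0.569: g = 0.0040, g' = -0.846 → ψ = 0.574
Converged at ψ = 0.574.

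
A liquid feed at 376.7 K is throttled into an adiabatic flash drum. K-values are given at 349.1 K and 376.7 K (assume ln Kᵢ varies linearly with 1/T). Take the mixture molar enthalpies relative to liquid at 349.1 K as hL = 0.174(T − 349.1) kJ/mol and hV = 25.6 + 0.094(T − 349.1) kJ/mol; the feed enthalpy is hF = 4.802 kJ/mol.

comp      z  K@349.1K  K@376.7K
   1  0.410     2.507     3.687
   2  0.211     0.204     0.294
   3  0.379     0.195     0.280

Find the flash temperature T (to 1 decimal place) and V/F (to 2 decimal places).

T = 353.0 K, V/F = 0.16

Adiabatic flash: solve Rachford–Rice at each trial T, then check hF = ψ·hV(T) + (1−ψ)·hL(T).
  T = 349.1 K: K = (2.507, 0.204, 0.195), RR gives ψ = 0.120, H_out = 3.068 kJ/mol
  T = 376.7 K: K = (3.687, 0.294, 0.280), RR gives ψ = 0.354, H_out = 13.079 kJ/mol
  T = 362.9 K: K = (3.063, 0.247, 0.235), RR gives ψ = 0.253, H_out = 8.598 kJ/mol
  T = 356.0 K: K = (2.776, 0.225, 0.215), RR gives ψ = 0.192, H_out = 6.017 kJ/mol
  T = 352.6 K: K = (2.641, 0.214, 0.205), RR gives ψ = 0.158, H_out = 4.619 kJ/mol
  T = 354.3 K: K = (2.708, 0.219, 0.210), RR gives ψ = 0.176, H_out = 5.330 kJ/mol
Linear interpolation between T = 352.6 (H_out = 4.619) and T = 354.3 (H_out = 5.330) on hF = 4.802 gives T ≈ 353.0 K, at which ψ = 0.16.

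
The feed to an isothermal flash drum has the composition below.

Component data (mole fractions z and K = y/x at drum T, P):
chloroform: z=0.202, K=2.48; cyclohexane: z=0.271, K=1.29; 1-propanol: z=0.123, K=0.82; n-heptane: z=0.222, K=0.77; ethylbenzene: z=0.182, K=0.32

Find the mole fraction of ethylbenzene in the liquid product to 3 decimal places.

x_ethylbenzene = 0.255

Rachford–Rice: g(V/F) = Σ zᵢ(Kᵢ−1)/(1+V/F(Kᵢ−1)) = 0.
Feasibility: ΣzᵢKᵢ = 1.181, Σzᵢ/Kᵢ = 1.299 — both > 1, two phases present.
Newton–Raphson from V/F = 0.5:
  V/F = 0.500: g = -0.0291, g' = -0.377 → V/F = 0.423
  V/F = 0.423: g = -0.0003, g' = -0.370 → V/F = 0.422
Converged at V/F = 0.422.
Compositions from xᵢ = zᵢ/(1+V/F(Kᵢ−1)), yᵢ = Kᵢxᵢ:
  chloroform: x = 0.124, y = 0.308
  cyclohexane: x = 0.241, y = 0.311
  1-propanol: x = 0.133, y = 0.109
  n-heptane: x = 0.246, y = 0.189
  ethylbenzene: x = 0.255, y = 0.082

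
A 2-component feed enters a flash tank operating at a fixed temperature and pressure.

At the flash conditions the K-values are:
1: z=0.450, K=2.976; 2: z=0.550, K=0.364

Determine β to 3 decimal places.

Material balance + equilibrium reduce to Σ zᵢ(Kᵢ−1)/(1+β(Kᵢ−1)) = 0.
Feasibility: ΣzᵢKᵢ = 1.539, Σzᵢ/Kᵢ = 1.662 — both > 1, two phases present.
Iterate (Newton) starting at β = 0.57:
  β = 0.570: g = -0.1305, g' = -0.936 → β = 0.431
  β = 0.431: g = -0.0013, g' = -0.935 → β = 0.429
Converged at β = 0.429.

β = 0.429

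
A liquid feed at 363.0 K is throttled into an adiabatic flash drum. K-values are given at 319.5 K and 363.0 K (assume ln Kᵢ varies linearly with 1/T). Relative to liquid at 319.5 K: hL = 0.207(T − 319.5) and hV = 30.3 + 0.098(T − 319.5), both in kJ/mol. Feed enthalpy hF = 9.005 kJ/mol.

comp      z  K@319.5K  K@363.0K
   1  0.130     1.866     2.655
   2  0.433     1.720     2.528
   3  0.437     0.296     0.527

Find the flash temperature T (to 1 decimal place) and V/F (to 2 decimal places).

Adiabatic flash: solve Rachford–Rice at each trial T, then check hF = ψ·hV(T) + (1−ψ)·hL(T).
  T = 319.5 K: K = (1.866, 1.720, 0.296), RR gives ψ = 0.219, H_out = 6.647 kJ/mol
  T = 363.0 K: K = (2.655, 2.528, 0.527), RR gives ψ = 0.909, H_out = 32.249 kJ/mol
  T = 341.2 K: K = (2.250, 2.110, 0.402), RR gives ψ = 0.559, H_out = 20.096 kJ/mol
  T = 330.4 K: K = (2.056, 1.912, 0.347), RR gives ψ = 0.399, H_out = 13.885 kJ/mol
  T = 324.9 K: K = (1.960, 1.814, 0.321), RR gives ψ = 0.313, H_out = 10.411 kJ/mol
  T = 322.2 K: K = (1.913, 1.767, 0.308), RR gives ψ = 0.267, H_out = 8.582 kJ/mol
  T = 323.5 K: K = (1.935, 1.790, 0.314), RR gives ψ = 0.290, H_out = 9.475 kJ/mol
Linear interpolation between T = 322.2 (H_out = 8.582) and T = 323.5 (H_out = 9.475) on hF = 9.005 gives T ≈ 322.8 K, at which ψ = 0.28.

T = 322.8 K, V/F = 0.28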